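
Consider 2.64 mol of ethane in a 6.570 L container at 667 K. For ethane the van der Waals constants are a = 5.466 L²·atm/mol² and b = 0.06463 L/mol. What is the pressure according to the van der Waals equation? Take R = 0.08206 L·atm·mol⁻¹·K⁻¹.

P ≈ 21.70 atm

P = nRT/(V − nb) − a n²/V²
nRT/(V − nb) = (2.64)(0.08206)(667)/(6.570 − 2.64×0.06463) = 144.50/6.3994 = 22.580 atm
a n²/V² = (5.466)(2.64)²/(6.570)² = 0.88257 atm
P = 22.580 − 0.88257 = 21.70 atm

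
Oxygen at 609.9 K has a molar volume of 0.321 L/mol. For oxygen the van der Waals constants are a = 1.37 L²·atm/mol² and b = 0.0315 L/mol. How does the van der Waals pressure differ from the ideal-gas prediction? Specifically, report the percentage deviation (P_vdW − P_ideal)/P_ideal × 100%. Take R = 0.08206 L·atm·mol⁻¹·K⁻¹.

2.35 %

Ideal: P_ideal = RT/V_m = (0.08206)(609.9)/0.321 = 155.914 atm
vdW: P = RT/(V_m − b) − a/V_m² = 50.0484/0.289500 − 1.37/0.103041 = 172.879 − 13.2957 = 159.583 atm
% deviation = (159.583 − 155.914)/155.914 × 100% = 2.35%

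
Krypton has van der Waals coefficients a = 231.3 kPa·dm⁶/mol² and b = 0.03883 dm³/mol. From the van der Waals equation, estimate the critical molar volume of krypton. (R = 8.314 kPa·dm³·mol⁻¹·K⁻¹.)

For a van der Waals gas, V_m,c = 3b.
V_m,c = 3×0.03883 = 0.1165 dm³/mol

V_m,c ≈ 0.1165 dm³/mol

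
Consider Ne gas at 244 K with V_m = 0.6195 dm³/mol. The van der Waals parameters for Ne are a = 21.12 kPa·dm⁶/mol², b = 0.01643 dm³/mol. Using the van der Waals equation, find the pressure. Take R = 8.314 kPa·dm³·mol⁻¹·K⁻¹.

P = RT/(V_m − b) − a/V_m²
RT/(V_m − b) = (8.314)(244)/(0.6195 − 0.01643) = 2028.6/0.60307 = 3363.8 kPa
a/V_m² = 21.12/(0.6195)² = 55.031 kPa
P = 3363.8 − 55.031 = 3309 kPa

P ≈ 3309 kPa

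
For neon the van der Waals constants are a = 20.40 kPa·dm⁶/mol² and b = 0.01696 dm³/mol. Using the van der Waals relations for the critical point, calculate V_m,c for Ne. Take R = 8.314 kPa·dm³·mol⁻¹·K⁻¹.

For a van der Waals gas, V_m,c = 3b.
V_m,c = 3×0.01696 = 0.05088 dm³/mol

V_m,c ≈ 0.05088 dm³/mol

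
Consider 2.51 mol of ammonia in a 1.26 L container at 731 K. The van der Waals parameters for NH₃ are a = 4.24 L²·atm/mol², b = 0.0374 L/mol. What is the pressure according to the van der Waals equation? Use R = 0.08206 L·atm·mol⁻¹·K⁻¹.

P ≈ 112.3 atm

P = nRT/(V − nb) − a n²/V²
nRT/(V − nb) = (2.51)(0.08206)(731)/(1.26 − 2.51×0.0374) = 150.56/1.1661 = 129.11 atm
a n²/V² = (4.24)(2.51)²/(1.26)² = 16.826 atm
P = 129.11 − 16.826 = 112.3 atm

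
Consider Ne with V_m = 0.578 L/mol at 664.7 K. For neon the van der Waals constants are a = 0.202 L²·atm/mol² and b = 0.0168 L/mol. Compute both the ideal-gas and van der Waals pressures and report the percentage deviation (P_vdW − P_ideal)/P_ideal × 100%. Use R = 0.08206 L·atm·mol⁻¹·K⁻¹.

Ideal: P_ideal = RT/V_m = (0.08206)(664.7)/0.578 = 94.3690 atm
vdW: P = RT/(V_m − b) − a/V_m² = 54.5453/0.561200 − 0.202/0.334084 = 97.1940 − 0.604638 = 96.5894 atm
% deviation = (96.5894 − 94.3690)/94.3690 × 100% = 2.35%

2.35 %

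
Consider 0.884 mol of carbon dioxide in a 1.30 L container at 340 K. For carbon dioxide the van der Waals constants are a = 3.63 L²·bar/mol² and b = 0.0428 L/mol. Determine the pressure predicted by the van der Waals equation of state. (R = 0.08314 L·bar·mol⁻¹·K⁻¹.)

P = nRT/(V − nb) − a n²/V²
nRT/(V − nb) = (0.884)(0.08314)(340)/(1.30 − 0.884×0.0428) = 24.989/1.2622 = 19.798 bar
a n²/V² = (3.63)(0.884)²/(1.30)² = 1.6785 bar
P = 19.798 − 1.6785 = 18.12 bar

P ≈ 18.12 bar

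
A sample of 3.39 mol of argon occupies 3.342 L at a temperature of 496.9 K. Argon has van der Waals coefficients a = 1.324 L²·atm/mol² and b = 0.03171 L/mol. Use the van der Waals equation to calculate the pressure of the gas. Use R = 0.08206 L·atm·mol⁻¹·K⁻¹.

P ≈ 41.37 atm

P = nRT/(V − nb) − a n²/V²
nRT/(V − nb) = (3.39)(0.08206)(496.9)/(3.342 − 3.39×0.03171) = 138.23/3.2345 = 42.736 atm
a n²/V² = (1.324)(3.39)²/(3.342)² = 1.3623 atm
P = 42.736 − 1.3623 = 41.37 atm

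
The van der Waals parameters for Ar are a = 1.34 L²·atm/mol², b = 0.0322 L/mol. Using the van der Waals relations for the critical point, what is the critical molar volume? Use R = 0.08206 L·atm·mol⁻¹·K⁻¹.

V_m,c ≈ 0.09660 L/mol

For a van der Waals gas, V_m,c = 3b.
V_m,c = 3×0.0322 = 0.09660 L/mol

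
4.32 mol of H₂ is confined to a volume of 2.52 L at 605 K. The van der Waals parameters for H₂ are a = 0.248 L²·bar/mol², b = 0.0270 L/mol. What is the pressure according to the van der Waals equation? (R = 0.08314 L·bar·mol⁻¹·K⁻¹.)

P = nRT/(V − nb) − a n²/V²
nRT/(V − nb) = (4.32)(0.08314)(605)/(2.52 − 4.32×0.0270) = 217.29/2.4034 = 90.409 bar
a n²/V² = (0.248)(4.32)²/(2.52)² = 0.72882 bar
P = 90.409 − 0.72882 = 89.68 bar

P ≈ 89.68 bar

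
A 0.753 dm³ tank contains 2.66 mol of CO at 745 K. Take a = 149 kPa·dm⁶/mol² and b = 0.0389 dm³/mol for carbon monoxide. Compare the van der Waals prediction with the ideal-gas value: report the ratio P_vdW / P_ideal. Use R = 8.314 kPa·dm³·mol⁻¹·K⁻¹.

Ideal: P_ideal = nRT/V = (2.66)(8.314)(745)/0.753 = 21880.3 kPa
vdW: P = nRT/(V − nb) − a n²/V² = 16475.9/0.649526 − 1054.26/0.567009 = 25366.0 − 1859.34 = 23506.7 kPa
Ratio = 23506.7/21880.3 = 1.074

P_vdW / P_ideal ≈ 1.074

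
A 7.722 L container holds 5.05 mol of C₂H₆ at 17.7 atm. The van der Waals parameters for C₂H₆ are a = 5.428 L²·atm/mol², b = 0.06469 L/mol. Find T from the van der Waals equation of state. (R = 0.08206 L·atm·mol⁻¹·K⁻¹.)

T ≈ 357.3 K

T = (P + a n²/V²)(V − nb)/(nR)
P + a n²/V² = 17.7 + (5.428)(5.05)²/(7.722)² = 20.021 atm
V − nb = 7.722 − (5.05)(0.06469) = 7.3953 L
T = (20.021)(7.3953)/((5.05)(0.08206)) = 357.3 K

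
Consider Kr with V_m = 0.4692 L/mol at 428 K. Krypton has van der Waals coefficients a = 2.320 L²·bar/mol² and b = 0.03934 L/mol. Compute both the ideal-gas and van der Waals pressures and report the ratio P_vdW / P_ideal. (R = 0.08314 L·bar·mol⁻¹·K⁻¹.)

P_vdW / P_ideal ≈ 0.9526

Ideal: P_ideal = RT/V_m = (0.08314)(428)/0.4692 = 75.8396 bar
vdW: P = RT/(V_m − b) − a/V_m² = 35.5839/0.429860 − 2.320/0.220149 = 82.7802 − 10.5383 = 72.2419 bar
Ratio = 72.2419/75.8396 = 0.9526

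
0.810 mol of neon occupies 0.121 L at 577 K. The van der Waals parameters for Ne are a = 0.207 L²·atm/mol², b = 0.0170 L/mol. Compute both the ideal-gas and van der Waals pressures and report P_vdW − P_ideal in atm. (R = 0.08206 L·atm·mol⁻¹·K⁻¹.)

ΔP ≈ 31.43 atm

Ideal: P_ideal = nRT/V = (0.810)(0.08206)(577)/0.121 = 316.962 atm
vdW: P = nRT/(V − nb) − a n²/V² = 38.3524/0.107230 − 0.135813/0.0146410 = 357.665 − 9.27621 = 348.389 atm
ΔP = 348.389 − 316.962 = 31.43 atm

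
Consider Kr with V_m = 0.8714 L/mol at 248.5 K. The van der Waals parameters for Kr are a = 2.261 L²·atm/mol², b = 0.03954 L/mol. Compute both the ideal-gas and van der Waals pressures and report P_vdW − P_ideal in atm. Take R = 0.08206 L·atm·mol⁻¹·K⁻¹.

ΔP ≈ -1.865 atm

Ideal: P_ideal = RT/V_m = (0.08206)(248.5)/0.8714 = 23.4013 atm
vdW: P = RT/(V_m − b) − a/V_m² = 20.3919/0.831860 − 2.261/0.759338 = 24.5136 − 2.97759 = 21.5360 atm
ΔP = 21.5360 − 23.4013 = -1.865 atm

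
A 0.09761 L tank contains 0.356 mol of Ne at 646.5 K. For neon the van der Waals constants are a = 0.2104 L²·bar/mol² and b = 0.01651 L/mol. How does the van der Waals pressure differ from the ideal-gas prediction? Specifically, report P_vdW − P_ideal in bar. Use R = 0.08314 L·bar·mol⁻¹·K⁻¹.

Ideal: P_ideal = nRT/V = (0.356)(0.08314)(646.5)/0.09761 = 196.035 bar
vdW: P = nRT/(V − nb) − a n²/V² = 19.1350/0.0917324 − 0.0266653/0.00952771 = 208.596 − 2.79871 = 205.797 bar
ΔP = 205.797 − 196.035 = 9.76 bar

ΔP ≈ 9.76 bar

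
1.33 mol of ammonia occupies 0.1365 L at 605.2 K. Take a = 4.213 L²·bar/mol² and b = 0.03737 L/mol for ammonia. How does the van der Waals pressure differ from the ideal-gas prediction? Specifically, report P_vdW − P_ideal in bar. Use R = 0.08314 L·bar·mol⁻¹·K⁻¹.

ΔP ≈ -119.2 bar

Ideal: P_ideal = nRT/V = (1.33)(0.08314)(605.2)/0.1365 = 490.262 bar
vdW: P = nRT/(V − nb) − a n²/V² = 66.9207/0.0867979 − 7.45238/0.0186323 = 770.994 − 399.971 = 371.023 bar
ΔP = 371.023 − 490.262 = -119.2 bar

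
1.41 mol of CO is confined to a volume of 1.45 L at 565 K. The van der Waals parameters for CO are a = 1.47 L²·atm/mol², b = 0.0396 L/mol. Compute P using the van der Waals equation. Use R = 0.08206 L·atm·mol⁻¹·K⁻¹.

P = nRT/(V − nb) − a n²/V²
nRT/(V − nb) = (1.41)(0.08206)(565)/(1.45 − 1.41×0.0396) = 65.373/1.3942 = 46.889 atm
a n²/V² = (1.47)(1.41)²/(1.45)² = 1.3900 atm
P = 46.889 − 1.3900 = 45.50 atm

P ≈ 45.50 atm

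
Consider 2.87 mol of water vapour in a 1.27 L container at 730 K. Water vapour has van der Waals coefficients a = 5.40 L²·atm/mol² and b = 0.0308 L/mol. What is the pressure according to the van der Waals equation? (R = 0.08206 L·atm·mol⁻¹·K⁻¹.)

P = nRT/(V − nb) − a n²/V²
nRT/(V − nb) = (2.87)(0.08206)(730)/(1.27 − 2.87×0.0308) = 171.92/1.1816 = 145.50 atm
a n²/V² = (5.40)(2.87)²/(1.27)² = 27.577 atm
P = 145.50 − 27.577 = 117.9 atm

P ≈ 117.9 atm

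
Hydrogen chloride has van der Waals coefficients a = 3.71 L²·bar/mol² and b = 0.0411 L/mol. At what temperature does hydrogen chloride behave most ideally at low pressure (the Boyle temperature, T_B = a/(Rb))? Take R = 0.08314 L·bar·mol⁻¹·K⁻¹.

For a van der Waals gas the second virial coefficient B₂ = b − a/(RT) vanishes at T_B = a/(Rb).
T_B = 3.71/(0.08314×0.0411) = 3.71/0.0034171 = 1086 K

T_B ≈ 1086 K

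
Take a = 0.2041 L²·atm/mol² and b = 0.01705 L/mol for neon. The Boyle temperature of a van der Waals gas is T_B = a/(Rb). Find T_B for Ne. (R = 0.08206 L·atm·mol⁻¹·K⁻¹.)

T_B ≈ 145.9 K

For a van der Waals gas the second virial coefficient B₂ = b − a/(RT) vanishes at T_B = a/(Rb).
T_B = 0.2041/(0.08206×0.01705) = 0.2041/0.0013991 = 145.9 K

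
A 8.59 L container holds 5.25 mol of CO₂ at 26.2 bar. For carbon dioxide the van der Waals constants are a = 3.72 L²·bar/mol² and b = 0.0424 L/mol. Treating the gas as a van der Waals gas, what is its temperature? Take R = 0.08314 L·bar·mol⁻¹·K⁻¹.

T = (P + a n²/V²)(V − nb)/(nR)
P + a n²/V² = 26.2 + (3.72)(5.25)²/(8.59)² = 27.590 bar
V − nb = 8.59 − (5.25)(0.0424) = 8.3674 L
T = (27.590)(8.3674)/((5.25)(0.08314)) = 528.9 K

T ≈ 528.9 K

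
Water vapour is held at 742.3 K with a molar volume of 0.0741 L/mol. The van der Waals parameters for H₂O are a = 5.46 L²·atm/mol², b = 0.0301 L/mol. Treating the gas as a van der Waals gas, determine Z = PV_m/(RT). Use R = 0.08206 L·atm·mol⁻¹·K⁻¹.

P = RT/(V_m − b) − a/V_m² = (0.08206)(742.3)/(0.0741 − 0.0301) − 5.46/(0.0741)²
  = 60.913/0.044000 − 994.39 = 1384.4 − 994.39 = 390.0 atm
Z = PV_m/(RT) = (390.0)(0.0741)/((0.08206)(742.3)) = 28.899/60.913 = 0.4744

Z ≈ 0.4744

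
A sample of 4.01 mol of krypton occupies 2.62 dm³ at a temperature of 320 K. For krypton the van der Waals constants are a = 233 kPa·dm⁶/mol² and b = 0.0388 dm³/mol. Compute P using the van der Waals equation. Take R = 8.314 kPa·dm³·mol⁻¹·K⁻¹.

P = nRT/(V − nb) − a n²/V²
nRT/(V − nb) = (4.01)(8.314)(320)/(2.62 − 4.01×0.0388) = 10669/2.4644 = 4329.2 kPa
a n²/V² = (233)(4.01)²/(2.62)² = 545.81 kPa
P = 4329.2 − 545.81 = 3783 kPa

P ≈ 3783 kPa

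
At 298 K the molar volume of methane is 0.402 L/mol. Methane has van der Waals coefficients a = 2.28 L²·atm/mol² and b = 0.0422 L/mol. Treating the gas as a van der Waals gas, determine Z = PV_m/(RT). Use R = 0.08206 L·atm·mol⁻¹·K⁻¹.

Z ≈ 0.8854

P = RT/(V_m − b) − a/V_m² = (0.08206)(298)/(0.402 − 0.0422) − 2.28/(0.402)²
  = 24.454/0.35980 − 14.109 = 67.966 − 14.109 = 53.857 atm
Z = PV_m/(RT) = (53.857)(0.402)/((0.08206)(298)) = 21.651/24.454 = 0.8854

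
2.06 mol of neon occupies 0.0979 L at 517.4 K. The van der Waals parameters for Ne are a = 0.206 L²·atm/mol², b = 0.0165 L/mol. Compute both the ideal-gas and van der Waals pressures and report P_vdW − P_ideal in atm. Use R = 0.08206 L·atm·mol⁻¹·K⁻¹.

Ideal: P_ideal = nRT/V = (2.06)(0.08206)(517.4)/0.0979 = 893.393 atm
vdW: P = nRT/(V − nb) − a n²/V² = 87.4632/0.0639100 − 0.874182/0.00958441 = 1368.54 − 91.2087 = 1277.33 atm
ΔP = 1277.33 − 893.393 = 383.9 atm

ΔP ≈ 383.9 atm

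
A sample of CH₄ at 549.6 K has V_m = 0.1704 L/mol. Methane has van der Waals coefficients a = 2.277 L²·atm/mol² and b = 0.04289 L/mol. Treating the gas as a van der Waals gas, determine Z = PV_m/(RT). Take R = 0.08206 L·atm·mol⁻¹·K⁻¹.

Z ≈ 1.040

P = RT/(V_m − b) − a/V_m² = (0.08206)(549.6)/(0.1704 − 0.04289) − 2.277/(0.1704)²
  = 45.100/0.12751 − 78.419 = 353.70 − 78.419 = 275.28 atm
Z = PV_m/(RT) = (275.28)(0.1704)/((0.08206)(549.6)) = 46.908/45.100 = 1.040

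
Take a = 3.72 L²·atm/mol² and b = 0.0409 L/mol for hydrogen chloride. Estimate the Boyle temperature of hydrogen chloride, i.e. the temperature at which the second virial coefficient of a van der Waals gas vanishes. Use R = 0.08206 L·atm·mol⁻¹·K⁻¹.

For a van der Waals gas the second virial coefficient B₂ = b − a/(RT) vanishes at T_B = a/(Rb).
T_B = 3.72/(0.08206×0.0409) = 3.72/0.0033563 = 1108 K

T_B ≈ 1108 K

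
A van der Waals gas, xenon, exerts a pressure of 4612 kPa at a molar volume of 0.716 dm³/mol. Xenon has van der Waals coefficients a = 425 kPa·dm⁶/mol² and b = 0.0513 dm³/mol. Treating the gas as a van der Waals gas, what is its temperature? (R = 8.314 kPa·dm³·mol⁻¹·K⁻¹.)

T = (P + a/V_m²)(V_m − b)/R
P + a/V_m² = 4612 + 425/(0.716)² = 5441.0 kPa
V_m − b = 0.716 − 0.0513 = 0.66470 dm³/mol
T = (5441.0)(0.66470)/8.314 = 435.0 K

T ≈ 435.0 K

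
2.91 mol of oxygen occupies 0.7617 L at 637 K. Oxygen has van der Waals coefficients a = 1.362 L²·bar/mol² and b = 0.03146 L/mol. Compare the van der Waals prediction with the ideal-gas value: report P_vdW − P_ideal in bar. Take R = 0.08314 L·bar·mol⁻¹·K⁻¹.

ΔP ≈ 7.76 bar

Ideal: P_ideal = nRT/V = (2.91)(0.08314)(637)/0.7617 = 202.329 bar
vdW: P = nRT/(V − nb) − a n²/V² = 154.114/0.670151 − 11.5336/0.580187 = 229.969 − 19.8791 = 210.090 bar
ΔP = 210.090 − 202.329 = 7.76 bar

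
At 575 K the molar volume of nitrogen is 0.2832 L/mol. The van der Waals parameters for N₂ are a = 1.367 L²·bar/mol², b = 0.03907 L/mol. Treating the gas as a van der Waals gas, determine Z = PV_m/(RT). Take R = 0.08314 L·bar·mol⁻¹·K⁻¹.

P = RT/(V_m − b) − a/V_m² = (0.08314)(575)/(0.2832 − 0.03907) − 1.367/(0.2832)²
  = 47.806/0.24413 − 17.044 = 195.82 − 17.044 = 178.78 bar
Z = PV_m/(RT) = (178.78)(0.2832)/((0.08314)(575)) = 50.630/47.806 = 1.059

Z ≈ 1.059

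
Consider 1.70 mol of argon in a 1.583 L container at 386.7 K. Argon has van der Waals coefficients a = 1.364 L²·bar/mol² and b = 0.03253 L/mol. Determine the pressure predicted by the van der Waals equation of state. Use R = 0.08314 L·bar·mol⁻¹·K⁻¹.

P ≈ 34.20 bar

P = nRT/(V − nb) − a n²/V²
nRT/(V − nb) = (1.70)(0.08314)(386.7)/(1.583 − 1.70×0.03253) = 54.655/1.5277 = 35.776 bar
a n²/V² = (1.364)(1.70)²/(1.583)² = 1.5731 bar
P = 35.776 − 1.5731 = 34.20 bar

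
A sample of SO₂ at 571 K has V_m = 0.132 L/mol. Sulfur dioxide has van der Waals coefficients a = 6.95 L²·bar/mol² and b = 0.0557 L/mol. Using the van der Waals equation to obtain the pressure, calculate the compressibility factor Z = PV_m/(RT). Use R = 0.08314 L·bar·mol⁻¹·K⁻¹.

P = RT/(V_m − b) − a/V_m² = (0.08314)(571)/(0.132 − 0.0557) − 6.95/(0.132)²
  = 47.473/0.076300 − 398.88 = 622.19 − 398.88 = 223.31 bar
Z = PV_m/(RT) = (223.31)(0.132)/((0.08314)(571)) = 29.477/47.473 = 0.6209

Z ≈ 0.6209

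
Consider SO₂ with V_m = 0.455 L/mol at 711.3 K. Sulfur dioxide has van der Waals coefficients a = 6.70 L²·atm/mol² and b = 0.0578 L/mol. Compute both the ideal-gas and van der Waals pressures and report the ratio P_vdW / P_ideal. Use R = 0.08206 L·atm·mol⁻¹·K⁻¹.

Ideal: P_ideal = RT/V_m = (0.08206)(711.3)/0.455 = 128.284 atm
vdW: P = RT/(V_m − b) − a/V_m² = 58.3693/0.397200 − 6.70/0.207025 = 146.952 − 32.3632 = 114.589 atm
Ratio = 114.589/128.284 = 0.8932

P_vdW / P_ideal ≈ 0.8932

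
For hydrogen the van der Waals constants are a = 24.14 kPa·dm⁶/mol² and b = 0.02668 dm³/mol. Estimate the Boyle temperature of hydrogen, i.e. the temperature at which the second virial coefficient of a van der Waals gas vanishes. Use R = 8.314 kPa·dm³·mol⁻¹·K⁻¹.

T_B ≈ 108.8 K

For a van der Waals gas the second virial coefficient B₂ = b − a/(RT) vanishes at T_B = a/(Rb).
T_B = 24.14/(8.314×0.02668) = 24.14/0.22182 = 108.8 K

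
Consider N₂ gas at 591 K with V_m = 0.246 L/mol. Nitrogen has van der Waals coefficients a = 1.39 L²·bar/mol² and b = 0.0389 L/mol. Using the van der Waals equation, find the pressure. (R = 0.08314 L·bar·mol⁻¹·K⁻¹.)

P ≈ 214.3 bar

P = RT/(V_m − b) − a/V_m²
RT/(V_m − b) = (0.08314)(591)/(0.246 − 0.0389) = 49.136/0.20710 = 237.26 bar
a/V_m² = 1.39/(0.246)² = 22.969 bar
P = 237.26 − 22.969 = 214.3 bar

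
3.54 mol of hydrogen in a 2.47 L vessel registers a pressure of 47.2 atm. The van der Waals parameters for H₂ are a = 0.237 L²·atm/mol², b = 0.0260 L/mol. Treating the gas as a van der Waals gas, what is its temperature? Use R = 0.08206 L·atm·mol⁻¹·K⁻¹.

T ≈ 390.4 K

T = (P + a n²/V²)(V − nb)/(nR)
P + a n²/V² = 47.2 + (0.237)(3.54)²/(2.47)² = 47.687 atm
V − nb = 2.47 − (3.54)(0.0260) = 2.3780 L
T = (47.687)(2.3780)/((3.54)(0.08206)) = 390.4 K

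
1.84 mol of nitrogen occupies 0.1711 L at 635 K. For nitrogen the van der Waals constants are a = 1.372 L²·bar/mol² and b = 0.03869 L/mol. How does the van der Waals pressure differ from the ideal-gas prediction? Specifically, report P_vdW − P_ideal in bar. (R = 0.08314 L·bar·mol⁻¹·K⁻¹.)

Ideal: P_ideal = nRT/V = (1.84)(0.08314)(635)/0.1711 = 567.743 bar
vdW: P = nRT/(V − nb) − a n²/V² = 97.1408/0.0999104 − 4.64504/0.0292752 = 972.279 − 158.668 = 813.611 bar
ΔP = 813.611 − 567.743 = 245.9 bar

ΔP ≈ 245.9 bar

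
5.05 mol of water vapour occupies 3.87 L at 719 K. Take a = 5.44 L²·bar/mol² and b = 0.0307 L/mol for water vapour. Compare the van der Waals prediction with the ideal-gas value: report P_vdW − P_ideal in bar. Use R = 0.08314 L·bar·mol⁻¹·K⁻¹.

Ideal: P_ideal = nRT/V = (5.05)(0.08314)(719)/3.87 = 78.0044 bar
vdW: P = nRT/(V − nb) − a n²/V² = 301.877/3.71497 − 138.734/14.9769 = 81.2596 − 9.26320 = 71.9964 bar
ΔP = 71.9964 − 78.0044 = -6.008 bar

ΔP ≈ -6.008 bar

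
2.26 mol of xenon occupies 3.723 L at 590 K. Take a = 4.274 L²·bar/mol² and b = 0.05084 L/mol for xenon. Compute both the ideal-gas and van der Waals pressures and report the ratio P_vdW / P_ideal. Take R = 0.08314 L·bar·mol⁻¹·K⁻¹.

P_vdW / P_ideal ≈ 0.9790

Ideal: P_ideal = nRT/V = (2.26)(0.08314)(590)/3.723 = 29.7768 bar
vdW: P = nRT/(V − nb) − a n²/V² = 110.859/3.60810 − 21.8299/13.8607 = 30.7250 − 1.57495 = 29.1501 bar
Ratio = 29.1501/29.7768 = 0.9790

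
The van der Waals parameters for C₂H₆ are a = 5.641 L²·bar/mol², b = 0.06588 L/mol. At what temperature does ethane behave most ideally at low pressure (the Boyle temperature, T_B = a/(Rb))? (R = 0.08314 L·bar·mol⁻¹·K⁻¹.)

T_B ≈ 1030 K

For a van der Waals gas the second virial coefficient B₂ = b − a/(RT) vanishes at T_B = a/(Rb).
T_B = 5.641/(0.08314×0.06588) = 5.641/0.0054773 = 1030 K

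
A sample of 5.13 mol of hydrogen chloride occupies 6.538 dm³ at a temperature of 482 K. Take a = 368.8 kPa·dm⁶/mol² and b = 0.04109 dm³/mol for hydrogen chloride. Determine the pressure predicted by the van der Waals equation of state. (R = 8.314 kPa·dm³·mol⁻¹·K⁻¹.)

P = nRT/(V − nb) − a n²/V²
nRT/(V − nb) = (5.13)(8.314)(482)/(6.538 − 5.13×0.04109) = 20558/6.3272 = 3249.1 kPa
a n²/V² = (368.8)(5.13)²/(6.538)² = 227.06 kPa
P = 3249.1 − 227.06 = 3022 kPa

P ≈ 3022 kPa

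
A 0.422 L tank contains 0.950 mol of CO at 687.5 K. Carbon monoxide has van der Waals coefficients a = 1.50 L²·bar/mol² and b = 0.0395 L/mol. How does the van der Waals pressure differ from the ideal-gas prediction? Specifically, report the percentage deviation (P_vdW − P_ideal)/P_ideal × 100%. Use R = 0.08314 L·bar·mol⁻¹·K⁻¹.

Ideal: P_ideal = nRT/V = (0.950)(0.08314)(687.5)/0.422 = 128.675 bar
vdW: P = nRT/(V − nb) − a n²/V² = 54.3008/0.384475 − 1.35375/0.178084 = 141.234 − 7.60175 = 133.632 bar
% deviation = (133.632 − 128.675)/128.675 × 100% = 3.85%

3.85 %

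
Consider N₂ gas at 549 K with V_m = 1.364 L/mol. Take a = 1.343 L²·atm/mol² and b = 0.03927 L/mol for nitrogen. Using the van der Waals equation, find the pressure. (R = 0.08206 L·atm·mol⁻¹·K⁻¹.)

P ≈ 33.29 atm

P = RT/(V_m − b) − a/V_m²
RT/(V_m − b) = (0.08206)(549)/(1.364 − 0.03927) = 45.051/1.3247 = 34.008 atm
a/V_m² = 1.343/(1.364)² = 0.72185 atm
P = 34.008 − 0.72185 = 33.29 atm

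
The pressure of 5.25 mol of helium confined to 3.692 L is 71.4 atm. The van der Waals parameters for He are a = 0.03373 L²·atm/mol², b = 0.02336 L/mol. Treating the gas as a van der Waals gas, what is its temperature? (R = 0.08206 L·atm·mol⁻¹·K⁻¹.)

T ≈ 592.1 K

T = (P + a n²/V²)(V − nb)/(nR)
P + a n²/V² = 71.4 + (0.03373)(5.25)²/(3.692)² = 71.468 atm
V − nb = 3.692 − (5.25)(0.02336) = 3.5694 L
T = (71.468)(3.5694)/((5.25)(0.08206)) = 592.1 K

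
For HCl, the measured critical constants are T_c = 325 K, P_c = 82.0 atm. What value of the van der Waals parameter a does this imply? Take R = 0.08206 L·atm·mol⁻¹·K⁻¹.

a ≈ 3.659 L²·atm/mol²

From T_c = 8a/(27Rb) and P_c = a/(27b²): a = 27 R² T_c²/(64 P_c).
a = 27×(0.08206)²×(325)²/(64×82.0) = 19204/5248.0 = 3.659 L²·atm/mol²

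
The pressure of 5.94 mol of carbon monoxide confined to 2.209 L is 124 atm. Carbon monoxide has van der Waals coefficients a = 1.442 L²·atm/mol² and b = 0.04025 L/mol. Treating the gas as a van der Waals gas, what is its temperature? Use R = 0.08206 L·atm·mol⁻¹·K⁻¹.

T ≈ 543.3 K

T = (P + a n²/V²)(V − nb)/(nR)
P + a n²/V² = 124 + (1.442)(5.94)²/(2.209)² = 134.43 atm
V − nb = 2.209 − (5.94)(0.04025) = 1.9699 L
T = (134.43)(1.9699)/((5.94)(0.08206)) = 543.3 K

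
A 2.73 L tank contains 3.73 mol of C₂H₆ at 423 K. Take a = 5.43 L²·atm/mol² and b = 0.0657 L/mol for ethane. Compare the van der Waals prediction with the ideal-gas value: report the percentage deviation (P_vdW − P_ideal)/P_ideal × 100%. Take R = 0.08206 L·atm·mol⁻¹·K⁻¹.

-11.51 %

Ideal: P_ideal = nRT/V = (3.73)(0.08206)(423)/2.73 = 47.4262 atm
vdW: P = nRT/(V − nb) − a n²/V² = 129.473/2.48494 − 75.5470/7.45290 = 52.1031 − 10.1366 = 41.9665 atm
% deviation = (41.9665 − 47.4262)/47.4262 × 100% = -11.51%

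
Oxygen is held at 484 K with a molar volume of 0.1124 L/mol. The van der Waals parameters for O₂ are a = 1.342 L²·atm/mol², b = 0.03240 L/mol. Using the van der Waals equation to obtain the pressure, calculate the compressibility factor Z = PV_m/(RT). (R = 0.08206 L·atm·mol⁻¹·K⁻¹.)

P = RT/(V_m − b) − a/V_m² = (0.08206)(484)/(0.1124 − 0.03240) − 1.342/(0.1124)²
  = 39.717/0.080000 − 106.22 = 496.46 − 106.22 = 390.24 atm
Z = PV_m/(RT) = (390.24)(0.1124)/((0.08206)(484)) = 43.863/39.717 = 1.104

Z ≈ 1.104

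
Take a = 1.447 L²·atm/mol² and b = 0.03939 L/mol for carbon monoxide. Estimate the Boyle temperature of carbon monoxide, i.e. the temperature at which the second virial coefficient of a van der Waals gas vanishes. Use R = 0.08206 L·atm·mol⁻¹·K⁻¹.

For a van der Waals gas the second virial coefficient B₂ = b − a/(RT) vanishes at T_B = a/(Rb).
T_B = 1.447/(0.08206×0.03939) = 1.447/0.0032323 = 447.7 K

T_B ≈ 447.7 K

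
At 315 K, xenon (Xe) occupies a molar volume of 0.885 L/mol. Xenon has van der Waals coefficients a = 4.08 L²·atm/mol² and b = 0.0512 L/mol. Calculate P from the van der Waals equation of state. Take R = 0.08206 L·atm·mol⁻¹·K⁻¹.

P = RT/(V_m − b) − a/V_m²
RT/(V_m − b) = (0.08206)(315)/(0.885 − 0.0512) = 25.849/0.83380 = 31.001 atm
a/V_m² = 4.08/(0.885)² = 5.2092 atm
P = 31.001 − 5.2092 = 25.79 atm

P ≈ 25.79 atm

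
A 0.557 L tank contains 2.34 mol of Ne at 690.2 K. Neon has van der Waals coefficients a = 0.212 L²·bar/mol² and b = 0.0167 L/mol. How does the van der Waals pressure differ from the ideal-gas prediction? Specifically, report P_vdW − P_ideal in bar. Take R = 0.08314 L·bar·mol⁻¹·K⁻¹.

Ideal: P_ideal = nRT/V = (2.34)(0.08314)(690.2)/0.557 = 241.071 bar
vdW: P = nRT/(V − nb) − a n²/V² = 134.277/0.517922 − 1.16083/0.310249 = 259.261 − 3.74161 = 255.519 bar
ΔP = 255.519 − 241.071 = 14.45 bar

ΔP ≈ 14.45 bar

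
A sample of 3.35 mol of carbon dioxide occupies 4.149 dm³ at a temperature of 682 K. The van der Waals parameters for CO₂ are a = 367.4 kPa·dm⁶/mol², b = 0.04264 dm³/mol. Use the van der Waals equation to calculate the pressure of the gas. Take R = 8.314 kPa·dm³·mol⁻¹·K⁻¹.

P ≈ 4502 kPa

P = nRT/(V − nb) − a n²/V²
nRT/(V − nb) = (3.35)(8.314)(682)/(4.149 − 3.35×0.04264) = 18995/4.0062 = 4741.4 kPa
a n²/V² = (367.4)(3.35)²/(4.149)² = 239.52 kPa
P = 4741.4 − 239.52 = 4502 kPa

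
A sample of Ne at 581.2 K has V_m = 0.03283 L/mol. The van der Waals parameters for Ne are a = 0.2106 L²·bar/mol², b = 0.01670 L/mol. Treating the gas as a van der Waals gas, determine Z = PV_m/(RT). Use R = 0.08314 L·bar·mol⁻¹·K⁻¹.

Z ≈ 1.903

P = RT/(V_m − b) − a/V_m² = (0.08314)(581.2)/(0.03283 − 0.01670) − 0.2106/(0.03283)²
  = 48.321/0.016130 − 195.40 = 2995.7 − 195.40 = 2800.3 bar
Z = PV_m/(RT) = (2800.3)(0.03283)/((0.08314)(581.2)) = 91.934/48.321 = 1.903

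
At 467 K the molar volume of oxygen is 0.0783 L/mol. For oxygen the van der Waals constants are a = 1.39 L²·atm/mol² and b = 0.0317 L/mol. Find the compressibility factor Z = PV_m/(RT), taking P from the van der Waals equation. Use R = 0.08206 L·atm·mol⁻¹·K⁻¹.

P = RT/(V_m − b) − a/V_m² = (0.08206)(467)/(0.0783 − 0.0317) − 1.39/(0.0783)²
  = 38.322/0.046600 − 226.72 = 822.36 − 226.72 = 595.64 atm
Z = PV_m/(RT) = (595.64)(0.0783)/((0.08206)(467)) = 46.639/38.322 = 1.217

Z ≈ 1.217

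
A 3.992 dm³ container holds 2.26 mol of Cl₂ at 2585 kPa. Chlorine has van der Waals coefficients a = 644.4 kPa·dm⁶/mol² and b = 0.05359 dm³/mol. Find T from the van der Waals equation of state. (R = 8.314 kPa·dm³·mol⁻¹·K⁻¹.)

T ≈ 575.1 K

T = (P + a n²/V²)(V − nb)/(nR)
P + a n²/V² = 2585 + (644.4)(2.26)²/(3.992)² = 2791.5 kPa
V − nb = 3.992 − (2.26)(0.05359) = 3.8709 dm³
T = (2791.5)(3.8709)/((2.26)(8.314)) = 575.1 K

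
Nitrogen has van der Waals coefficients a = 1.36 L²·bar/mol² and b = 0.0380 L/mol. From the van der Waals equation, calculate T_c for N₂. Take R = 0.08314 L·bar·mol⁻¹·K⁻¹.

For a van der Waals gas, T_c = 8a/(27Rb).
T_c = 8×1.36/(27×0.08314×0.0380) = 10.880/0.085302 = 127.5 K

T_c ≈ 127.5 K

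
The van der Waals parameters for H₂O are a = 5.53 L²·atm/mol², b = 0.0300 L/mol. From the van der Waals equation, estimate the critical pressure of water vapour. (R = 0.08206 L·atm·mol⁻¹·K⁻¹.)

P_c ≈ 227.6 atm

For a van der Waals gas, P_c = a/(27b²).
P_c = 5.53/(27×(0.0300)²) = 5.53/0.024300 = 227.6 atm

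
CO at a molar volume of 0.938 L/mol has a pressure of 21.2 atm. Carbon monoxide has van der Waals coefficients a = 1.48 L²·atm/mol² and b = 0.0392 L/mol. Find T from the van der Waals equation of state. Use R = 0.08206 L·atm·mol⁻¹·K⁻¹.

T = (P + a/V_m²)(V_m − b)/R
P + a/V_m² = 21.2 + 1.48/(0.938)² = 22.882 atm
V_m − b = 0.938 − 0.0392 = 0.89880 L/mol
T = (22.882)(0.89880)/0.08206 = 250.6 K

T ≈ 250.6 K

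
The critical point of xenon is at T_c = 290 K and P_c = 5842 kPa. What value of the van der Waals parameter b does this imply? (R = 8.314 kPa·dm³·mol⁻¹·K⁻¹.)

b ≈ 0.05159 dm³/mol

From T_c = 8a/(27Rb) and P_c = a/(27b²): b = R T_c/(8 P_c).
b = (8.314)(290)/(8×5842) = 2411.1/46736 = 0.05159 dm³/mol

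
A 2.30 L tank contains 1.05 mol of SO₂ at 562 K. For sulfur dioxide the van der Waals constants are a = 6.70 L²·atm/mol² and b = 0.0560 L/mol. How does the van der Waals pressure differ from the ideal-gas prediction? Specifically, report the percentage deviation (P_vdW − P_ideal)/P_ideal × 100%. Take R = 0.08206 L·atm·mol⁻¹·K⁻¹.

-4.01 %

Ideal: P_ideal = nRT/V = (1.05)(0.08206)(562)/2.30 = 21.0537 atm
vdW: P = nRT/(V − nb) − a n²/V² = 48.4236/2.24120 − 7.38675/5.29000 = 21.6061 − 1.39636 = 20.2097 atm
% deviation = (20.2097 − 21.0537)/21.0537 × 100% = -4.01%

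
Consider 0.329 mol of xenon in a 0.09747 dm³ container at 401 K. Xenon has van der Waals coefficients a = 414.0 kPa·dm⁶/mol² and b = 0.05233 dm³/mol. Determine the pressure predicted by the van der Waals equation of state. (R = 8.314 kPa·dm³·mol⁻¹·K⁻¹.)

P = nRT/(V − nb) − a n²/V²
nRT/(V − nb) = (0.329)(8.314)(401)/(0.09747 − 0.329×0.05233) = 1096.9/0.080253 = 13668 kPa
a n²/V² = (414.0)(0.329)²/(0.09747)² = 4716.8 kPa
P = 13668 − 4716.8 = 8951 kPa

P ≈ 8951 kPa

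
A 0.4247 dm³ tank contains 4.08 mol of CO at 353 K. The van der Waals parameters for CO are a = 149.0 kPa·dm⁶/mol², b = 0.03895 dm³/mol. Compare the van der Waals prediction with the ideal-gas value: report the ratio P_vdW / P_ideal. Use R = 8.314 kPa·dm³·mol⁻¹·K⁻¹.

P_vdW / P_ideal ≈ 1.110

Ideal: P_ideal = nRT/V = (4.08)(8.314)(353)/0.4247 = 28194.4 kPa
vdW: P = nRT/(V − nb) − a n²/V² = 11974.2/0.265784 − 2480.31/0.180370 = 45052.4 − 13751.2 = 31301.2 kPa
Ratio = 31301.2/28194.4 = 1.110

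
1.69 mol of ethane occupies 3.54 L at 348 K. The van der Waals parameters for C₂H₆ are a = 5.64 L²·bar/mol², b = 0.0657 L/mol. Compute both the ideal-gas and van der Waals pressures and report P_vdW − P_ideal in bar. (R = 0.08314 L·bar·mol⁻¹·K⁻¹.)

Ideal: P_ideal = nRT/V = (1.69)(0.08314)(348)/3.54 = 13.8125 bar
vdW: P = nRT/(V − nb) − a n²/V² = 48.8963/3.42897 − 16.1084/12.5316 = 14.2598 − 1.28542 = 12.9744 bar
ΔP = 12.9744 − 13.8125 = -0.838 bar

ΔP ≈ -0.838 bar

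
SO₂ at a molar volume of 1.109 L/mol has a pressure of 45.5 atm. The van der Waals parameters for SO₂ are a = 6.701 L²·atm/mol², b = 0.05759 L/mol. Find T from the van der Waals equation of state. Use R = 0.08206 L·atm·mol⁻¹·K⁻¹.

T ≈ 652.8 K

T = (P + a/V_m²)(V_m − b)/R
P + a/V_m² = 45.5 + 6.701/(1.109)² = 50.948 atm
V_m − b = 1.109 − 0.05759 = 1.0514 L/mol
T = (50.948)(1.0514)/0.08206 = 652.8 K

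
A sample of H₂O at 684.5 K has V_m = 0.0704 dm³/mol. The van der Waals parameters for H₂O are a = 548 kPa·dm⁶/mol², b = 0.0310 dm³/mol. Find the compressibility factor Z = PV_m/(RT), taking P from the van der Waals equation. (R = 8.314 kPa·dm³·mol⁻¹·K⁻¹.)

P = RT/(V_m − b) − a/V_m² = (8.314)(684.5)/(0.0704 − 0.0310) − 548/(0.0704)²
  = 5690.9/0.039400 − 110569 = 144439 − 110569 = 33870 kPa
Z = PV_m/(RT) = (33870)(0.0704)/((8.314)(684.5)) = 2384.4/5690.9 = 0.4190

Z ≈ 0.4190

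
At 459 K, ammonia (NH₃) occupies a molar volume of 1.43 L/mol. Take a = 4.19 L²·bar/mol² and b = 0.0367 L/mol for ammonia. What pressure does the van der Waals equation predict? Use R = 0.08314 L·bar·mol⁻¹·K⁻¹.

P = RT/(V_m − b) − a/V_m²
RT/(V_m − b) = (0.08314)(459)/(1.43 − 0.0367) = 38.161/1.3933 = 27.389 bar
a/V_m² = 4.19/(1.43)² = 2.0490 bar
P = 27.389 − 2.0490 = 25.34 bar

P ≈ 25.34 bar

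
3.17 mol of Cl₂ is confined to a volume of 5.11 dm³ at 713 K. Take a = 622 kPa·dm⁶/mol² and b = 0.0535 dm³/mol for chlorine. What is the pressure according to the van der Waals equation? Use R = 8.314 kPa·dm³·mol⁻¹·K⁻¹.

P = nRT/(V − nb) − a n²/V²
nRT/(V − nb) = (3.17)(8.314)(713)/(5.11 − 3.17×0.0535) = 18791/4.9404 = 3803.5 kPa
a n²/V² = (622)(3.17)²/(5.11)² = 239.37 kPa
P = 3803.5 − 239.37 = 3564 kPa

P ≈ 3564 kPa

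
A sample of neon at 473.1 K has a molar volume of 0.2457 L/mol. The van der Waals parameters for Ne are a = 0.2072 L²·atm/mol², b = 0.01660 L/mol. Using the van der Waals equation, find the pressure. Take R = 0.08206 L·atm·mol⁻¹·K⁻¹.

P = RT/(V_m − b) − a/V_m²
RT/(V_m − b) = (0.08206)(473.1)/(0.2457 − 0.01660) = 38.823/0.22910 = 169.46 atm
a/V_m² = 0.2072/(0.2457)² = 3.4323 atm
P = 169.46 − 3.4323 = 166.0 atm

P ≈ 166.0 atm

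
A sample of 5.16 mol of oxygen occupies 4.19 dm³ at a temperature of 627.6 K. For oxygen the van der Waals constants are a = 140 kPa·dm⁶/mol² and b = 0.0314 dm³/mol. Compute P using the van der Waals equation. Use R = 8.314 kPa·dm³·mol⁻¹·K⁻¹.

P ≈ 6472 kPa

P = nRT/(V − nb) − a n²/V²
nRT/(V − nb) = (5.16)(8.314)(627.6)/(4.19 − 5.16×0.0314) = 26924/4.0280 = 6684.2 kPa
a n²/V² = (140)(5.16)²/(4.19)² = 212.32 kPa
P = 6684.2 − 212.32 = 6472 kPa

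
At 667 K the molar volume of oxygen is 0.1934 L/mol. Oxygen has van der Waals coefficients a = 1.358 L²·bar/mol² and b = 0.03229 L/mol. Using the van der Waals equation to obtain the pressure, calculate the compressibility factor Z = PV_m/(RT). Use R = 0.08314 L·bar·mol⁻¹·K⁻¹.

P = RT/(V_m − b) − a/V_m² = (0.08314)(667)/(0.1934 − 0.03229) − 1.358/(0.1934)²
  = 55.454/0.16111 − 36.307 = 344.20 − 36.307 = 307.89 bar
Z = PV_m/(RT) = (307.89)(0.1934)/((0.08314)(667)) = 59.546/55.454 = 1.074

Z ≈ 1.074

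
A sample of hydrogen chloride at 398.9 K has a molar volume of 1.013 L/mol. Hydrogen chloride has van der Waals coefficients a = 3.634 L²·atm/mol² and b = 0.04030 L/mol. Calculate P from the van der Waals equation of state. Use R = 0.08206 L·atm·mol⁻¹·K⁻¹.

P = RT/(V_m − b) − a/V_m²
RT/(V_m − b) = (0.08206)(398.9)/(1.013 − 0.04030) = 32.734/0.97270 = 33.653 atm
a/V_m² = 3.634/(1.013)² = 3.5413 atm
P = 33.653 − 3.5413 = 30.11 atm

P ≈ 30.11 atm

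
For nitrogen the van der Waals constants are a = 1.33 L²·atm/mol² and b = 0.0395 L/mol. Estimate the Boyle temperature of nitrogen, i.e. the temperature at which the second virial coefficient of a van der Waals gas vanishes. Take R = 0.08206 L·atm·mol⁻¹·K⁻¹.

For a van der Waals gas the second virial coefficient B₂ = b − a/(RT) vanishes at T_B = a/(Rb).
T_B = 1.33/(0.08206×0.0395) = 1.33/0.0032414 = 410.3 K

T_B ≈ 410.3 K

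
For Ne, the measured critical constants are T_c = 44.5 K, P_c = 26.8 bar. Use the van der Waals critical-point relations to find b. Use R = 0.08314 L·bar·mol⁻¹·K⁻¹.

b ≈ 0.01726 L/mol

From T_c = 8a/(27Rb) and P_c = a/(27b²): b = R T_c/(8 P_c).
b = (0.08314)(44.5)/(8×26.8) = 3.6997/214.40 = 0.01726 L/mol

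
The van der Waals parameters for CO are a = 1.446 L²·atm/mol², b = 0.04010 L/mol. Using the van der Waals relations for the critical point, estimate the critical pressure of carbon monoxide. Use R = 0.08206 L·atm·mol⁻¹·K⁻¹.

P_c ≈ 33.31 atm

For a van der Waals gas, P_c = a/(27b²).
P_c = 1.446/(27×(0.04010)²) = 1.446/0.043416 = 33.31 atm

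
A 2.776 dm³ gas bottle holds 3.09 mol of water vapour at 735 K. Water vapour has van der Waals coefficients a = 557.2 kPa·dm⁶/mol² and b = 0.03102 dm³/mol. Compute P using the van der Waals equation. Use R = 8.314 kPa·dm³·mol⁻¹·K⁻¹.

P ≈ 6355 kPa

P = nRT/(V − nb) − a n²/V²
nRT/(V − nb) = (3.09)(8.314)(735)/(2.776 − 3.09×0.03102) = 18882/2.6801 = 7045.3 kPa
a n²/V² = (557.2)(3.09)²/(2.776)² = 690.38 kPa
P = 7045.3 − 690.38 = 6355 kPa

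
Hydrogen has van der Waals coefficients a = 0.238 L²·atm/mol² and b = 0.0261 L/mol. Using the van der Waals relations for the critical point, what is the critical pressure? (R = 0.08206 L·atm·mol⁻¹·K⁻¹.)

For a van der Waals gas, P_c = a/(27b²).
P_c = 0.238/(27×(0.0261)²) = 0.238/0.018393 = 12.94 atm

P_c ≈ 12.94 atm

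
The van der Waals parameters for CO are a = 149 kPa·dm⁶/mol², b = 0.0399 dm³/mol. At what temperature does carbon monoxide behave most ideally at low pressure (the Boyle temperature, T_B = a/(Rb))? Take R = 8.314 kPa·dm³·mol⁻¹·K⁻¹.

T_B ≈ 449.2 K

For a van der Waals gas the second virial coefficient B₂ = b − a/(RT) vanishes at T_B = a/(Rb).
T_B = 149/(8.314×0.0399) = 149/0.33173 = 449.2 K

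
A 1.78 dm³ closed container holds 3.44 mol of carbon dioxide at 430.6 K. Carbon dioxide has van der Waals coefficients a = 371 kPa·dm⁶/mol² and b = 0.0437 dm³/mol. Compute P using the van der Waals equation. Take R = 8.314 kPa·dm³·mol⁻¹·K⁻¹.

P = nRT/(V − nb) − a n²/V²
nRT/(V − nb) = (3.44)(8.314)(430.6)/(1.78 − 3.44×0.0437) = 12315/1.6297 = 7556.6 kPa
a n²/V² = (371)(3.44)²/(1.78)² = 1385.6 kPa
P = 7556.6 − 1385.6 = 6171 kPa

P ≈ 6171 kPa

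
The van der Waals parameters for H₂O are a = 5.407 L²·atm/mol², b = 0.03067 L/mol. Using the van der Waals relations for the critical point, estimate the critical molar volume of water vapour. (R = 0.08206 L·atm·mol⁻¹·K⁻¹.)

For a van der Waals gas, V_m,c = 3b.
V_m,c = 3×0.03067 = 0.09201 L/mol

V_m,c ≈ 0.09201 L/mol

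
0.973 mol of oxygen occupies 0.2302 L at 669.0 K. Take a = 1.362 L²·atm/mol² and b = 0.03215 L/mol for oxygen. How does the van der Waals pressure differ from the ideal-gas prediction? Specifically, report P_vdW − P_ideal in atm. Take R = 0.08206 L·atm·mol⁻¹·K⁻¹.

ΔP ≈ 12.16 atm

Ideal: P_ideal = nRT/V = (0.973)(0.08206)(669.0)/0.2302 = 232.041 atm
vdW: P = nRT/(V − nb) − a n²/V² = 53.4159/0.198918 − 1.28944/0.0529920 = 268.532 − 24.3327 = 244.199 atm
ΔP = 244.199 − 232.041 = 12.16 atm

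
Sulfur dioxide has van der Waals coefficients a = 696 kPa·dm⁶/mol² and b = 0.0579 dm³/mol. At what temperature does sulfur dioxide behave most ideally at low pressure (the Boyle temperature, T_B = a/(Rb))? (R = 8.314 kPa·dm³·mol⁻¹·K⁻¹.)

T_B ≈ 1446 K

For a van der Waals gas the second virial coefficient B₂ = b − a/(RT) vanishes at T_B = a/(Rb).
T_B = 696/(8.314×0.0579) = 696/0.48138 = 1446 K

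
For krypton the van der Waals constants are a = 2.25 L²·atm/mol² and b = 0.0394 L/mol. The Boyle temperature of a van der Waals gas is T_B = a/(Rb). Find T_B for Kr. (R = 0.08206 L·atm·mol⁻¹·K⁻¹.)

For a van der Waals gas the second virial coefficient B₂ = b − a/(RT) vanishes at T_B = a/(Rb).
T_B = 2.25/(0.08206×0.0394) = 2.25/0.0032332 = 695.9 K

T_B ≈ 695.9 K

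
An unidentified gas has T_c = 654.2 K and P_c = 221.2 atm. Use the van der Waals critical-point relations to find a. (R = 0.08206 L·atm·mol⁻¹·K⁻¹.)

From T_c = 8a/(27Rb) and P_c = a/(27b²): a = 27 R² T_c²/(64 P_c).
a = 27×(0.08206)²×(654.2)²/(64×221.2) = 77812/14157 = 5.496 L²·atm/mol²

a ≈ 5.496 L²·atm/mol²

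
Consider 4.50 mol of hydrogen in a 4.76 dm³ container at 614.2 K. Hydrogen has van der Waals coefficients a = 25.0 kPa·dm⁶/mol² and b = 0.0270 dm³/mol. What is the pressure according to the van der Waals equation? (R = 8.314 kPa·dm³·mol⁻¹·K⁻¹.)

P = nRT/(V − nb) − a n²/V²
nRT/(V − nb) = (4.50)(8.314)(614.2)/(4.76 − 4.50×0.0270) = 22979/4.6385 = 4954.0 kPa
a n²/V² = (25.0)(4.50)²/(4.76)² = 22.343 kPa
P = 4954.0 − 22.343 = 4932 kPa

P ≈ 4932 kPa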